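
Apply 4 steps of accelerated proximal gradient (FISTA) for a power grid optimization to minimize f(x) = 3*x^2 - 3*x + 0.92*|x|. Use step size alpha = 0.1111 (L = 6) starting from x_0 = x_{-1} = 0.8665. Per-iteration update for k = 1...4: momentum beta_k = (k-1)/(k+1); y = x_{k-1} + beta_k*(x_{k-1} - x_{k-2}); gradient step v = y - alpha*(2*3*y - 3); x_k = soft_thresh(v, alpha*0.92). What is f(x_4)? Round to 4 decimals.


FISTA on f(x) = 3*x^2 - 3*x + 0.92*|x|
L = 6, alpha = 0.1111
Iteration 1: beta = 0.0, y = 0.8665 + 0.0*(0.8665 - 0.8665) = 0.8665
  grad(y) = 2.199, v = y - alpha*grad = 0.6222
  prox(v) = soft_thresh(0.6222, 0.1022) = 0.52
Iteration 2: beta = 0.3333, y = 0.52 + 0.3333*(0.52 - 0.8665) = 0.4045
  grad(y) = -0.5732, v = y - alpha*grad = 0.4682
  prox(v) = soft_thresh(0.4682, 0.1022) = 0.3659
Iteration 3: beta = 0.5, y = 0.3659 + 0.5*(0.3659 - 0.52) = 0.2889
  grad(y) = -1.2665, v = y - alpha*grad = 0.4296
  prox(v) = soft_thresh(0.4296, 0.1022) = 0.3274
Iteration 4: beta = 0.6, y = 0.3274 + 0.6*(0.3274 - 0.3659) = 0.3043
  grad(y) = -1.1742, v = y - alpha*grad = 0.4348
  prox(v) = soft_thresh(0.4348, 0.1022) = 0.3325
f(x_4) = 3*0.3325^2 - 3*0.3325 + 0.92*|0.3325| = -0.3599


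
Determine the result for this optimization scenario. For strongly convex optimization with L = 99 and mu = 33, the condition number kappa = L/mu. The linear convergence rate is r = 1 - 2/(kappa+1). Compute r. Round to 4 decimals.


Step 1: Compute the condition number.
kappa = L/mu = 99/33 = 3.0
Step 2: Compute the convergence rate.
r = 1 - 2/(kappa + 1) = 1 - 2*mu/(L + mu) = (L - mu)/(L + mu) = 66/132 = 0.5


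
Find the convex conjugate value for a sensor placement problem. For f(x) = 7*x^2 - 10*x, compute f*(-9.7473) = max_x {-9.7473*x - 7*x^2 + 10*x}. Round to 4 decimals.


f*(y) = sup_x {y*x - a*x^2 - b*x} = sup_x {(y-b)*x - a*x^2}
FOC: (y - b) - 2a*x = 0 => x* = (y - b)/(2a)
x* = (-9.7473 + 10)/(2*7) = 0.0181
f*(-9.7473) = (y-b)^2/(4a) = (-9.7473 + 10)^2/(4*7)
= 0.0639/28 = 0.0023


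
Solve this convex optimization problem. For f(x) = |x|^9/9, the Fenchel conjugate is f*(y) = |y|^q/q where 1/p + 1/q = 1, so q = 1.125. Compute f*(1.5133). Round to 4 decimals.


The conjugate exponent q satisfies 1/p + 1/q = 1.
p = 9, so q = 9/(9 - 1) = 1.125
|y|^q = 1.5133^1.125 = 1.5937
f*(1.5133) = 1.5937 / 1.125 = 1.4167


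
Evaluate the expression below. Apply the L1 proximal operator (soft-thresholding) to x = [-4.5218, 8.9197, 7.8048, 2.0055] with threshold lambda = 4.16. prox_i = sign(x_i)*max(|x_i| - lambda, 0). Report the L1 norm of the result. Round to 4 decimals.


Soft-thresholding with lambda = 4.16:
prox(-4.5218) = sign(-4.5218)*max(|-4.5218| - 4.16, 0) = -0.3618
prox(8.9197) = sign(8.9197)*max(|8.9197| - 4.16, 0) = 4.7597
prox(7.8048) = sign(7.8048)*max(|7.8048| - 4.16, 0) = 3.6448
prox(2.0055) = sign(2.0055)*max(|2.0055| - 4.16, 0) = 0.0
prox(x) = [-0.3618, 4.7597, 3.6448, 0.0]
||prox(x)||_1 = 0.3618 + 4.7597 + 3.6448 + 0.0 = 8.7663


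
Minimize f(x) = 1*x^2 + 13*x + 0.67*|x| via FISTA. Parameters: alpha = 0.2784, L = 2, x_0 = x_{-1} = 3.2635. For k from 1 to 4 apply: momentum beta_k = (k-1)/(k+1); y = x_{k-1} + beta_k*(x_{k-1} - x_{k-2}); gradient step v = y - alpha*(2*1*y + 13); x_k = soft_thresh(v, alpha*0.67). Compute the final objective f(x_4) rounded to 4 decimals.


FISTA on f(x) = 1*x^2 + 13*x + 0.67*|x|
L = 2, alpha = 0.2784
Iteration 1: beta = 0.0, y = 3.2635 + 0.0*(3.2635 - 3.2635) = 3.2635
  grad(y) = 19.527, v = y - alpha*grad = -2.1728
  prox(v) = soft_thresh(-2.1728, 0.1865) = -1.9863
Iteration 2: beta = 0.3333, y = -1.9863 + 0.3333*(-1.9863 - 3.2635) = -3.7362
  grad(y) = 5.5276, v = y - alpha*grad = -5.2751
  prox(v) = soft_thresh(-5.2751, 0.1865) = -5.0886
Iteration 3: beta = 0.5, y = -5.0886 + 0.5*(-5.0886 + 1.9863) = -6.6397
  grad(y) = -0.2794, v = y - alpha*grad = -6.5619
  prox(v) = soft_thresh(-6.5619, 0.1865) = -6.3754
Iteration 4: beta = 0.6, y = -6.3754 + 0.6*(-6.3754 + 5.0886) = -7.1475
  grad(y) = -1.295, v = y - alpha*grad = -6.787
  prox(v) = soft_thresh(-6.787, 0.1865) = -6.6004
f(x_4) = 1*(-6.6004)^2 + 13*(-6.6004) + 0.67*|-6.6004| = -37.8176


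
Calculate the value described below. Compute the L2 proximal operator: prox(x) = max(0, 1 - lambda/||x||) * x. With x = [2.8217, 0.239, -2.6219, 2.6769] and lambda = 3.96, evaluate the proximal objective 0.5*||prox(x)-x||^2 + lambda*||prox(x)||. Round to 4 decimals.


Step 1: Compute ||x||.
||x|| = 4.6967
Step 2: Compute scaling factor.
scale = max(0, 1 - 3.96/4.6967) = 0.1569
Step 3: prox(x) = [0.4426, 0.0375, -0.4113, 0.4199]
||prox(x)|| = 0.7367
Step 4: Proximal objective.
0.5*||prox-x||^2 = 7.8408
lambda*||prox|| = 2.9173
Total = 10.7582


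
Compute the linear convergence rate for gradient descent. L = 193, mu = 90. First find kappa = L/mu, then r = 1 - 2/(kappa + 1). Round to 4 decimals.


Step 1: Compute the condition number.
kappa = L/mu = 193/90 = 2.1444
Step 2: Compute the convergence rate.
r = 1 - 2/(kappa + 1) = 1 - 2*mu/(L + mu) = (L - mu)/(L + mu) = 103/283 = 0.364


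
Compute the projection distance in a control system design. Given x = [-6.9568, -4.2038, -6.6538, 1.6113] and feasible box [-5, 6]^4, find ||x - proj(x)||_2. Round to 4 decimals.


Project each component onto [-5, 6].
clip(-6.9568) = -5.0, clip(-4.2038) = -4.2038, clip(-6.6538) = -5.0, clip(1.6113) = 1.6113
Projection = [-5.0, -4.2038, -5.0, 1.6113]
Squared diffs: [3.8291, 0.0, 2.7351, 0.0]
Distance = sqrt(6.5642) = 2.5621


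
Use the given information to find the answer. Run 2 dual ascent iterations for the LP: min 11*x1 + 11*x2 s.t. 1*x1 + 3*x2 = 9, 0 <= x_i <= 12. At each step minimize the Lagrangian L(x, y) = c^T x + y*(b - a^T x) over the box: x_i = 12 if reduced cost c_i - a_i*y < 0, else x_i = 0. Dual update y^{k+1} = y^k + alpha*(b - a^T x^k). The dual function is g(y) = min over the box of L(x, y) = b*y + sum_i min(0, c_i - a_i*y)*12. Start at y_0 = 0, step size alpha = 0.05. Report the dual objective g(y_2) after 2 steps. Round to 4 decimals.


Dual ascent for LP: min 11*x1 + 11*x2, 1*x1 + 3*x2 = 9, 0 <= x_i <= 12
Step 1: y^k = 0.0, reduced costs: (11.0, 11.0)
  x^k = (0.0, 0.0), subgradient = b - a^T x = 9.0
  y^{k+1} = 0.0 + 0.05*9.0 = 0.45
Step 2: y^k = 0.45, reduced costs: (10.55, 9.65)
  x^k = (0.0, 0.0), subgradient = b - a^T x = 9.0
  y^{k+1} = 0.45 + 0.05*9.0 = 0.9
Dual objective at y_2 = 0.9: reduced costs (10.1, 8.3), box minimizer x = (0.0, 0.0)
g(y_2) = b*y + (c1 - a1*y)*x1 + (c2 - a2*y)*x2 = 9*0.9 + 10.1*0.0 + 8.3*0.0 = 8.1 + 0.0 + 0.0 = 8.1


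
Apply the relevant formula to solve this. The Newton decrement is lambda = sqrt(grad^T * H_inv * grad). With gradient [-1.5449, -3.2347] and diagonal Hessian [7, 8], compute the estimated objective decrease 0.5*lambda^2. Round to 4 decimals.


Step 1: H is diagonal, so H^(-1) * g = [-0.2207, -0.4043].
Step 2: g^T H^(-1) g = sum_i g_i^2 / H_ii
  = (-1.5449)^2/7 + (-3.2347)^2/8
  = 0.341 + 1.3079 = 1.6489
Step 3: Objective decrease = 0.5 * g^T H^(-1) g = 0.8244


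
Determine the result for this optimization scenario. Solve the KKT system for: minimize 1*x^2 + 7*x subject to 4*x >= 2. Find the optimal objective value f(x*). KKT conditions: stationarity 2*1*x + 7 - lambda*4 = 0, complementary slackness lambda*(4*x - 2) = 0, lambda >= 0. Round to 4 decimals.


Step 1: Try lambda = 0 (constraint inactive).
x_unc = -7/(2*1) = -3.5
Check: 4*-3.5 = -14.0 < 2 -- violated!
Step 2: Constraint must be active: 4*x = 2
x* = 2/4 = 0.5
lambda = (2*1*0.5 + 7)/4 = 2.0
Step 3: Compute optimal value.
f(x*) = 1*0.5^2 + 7*0.5 = 3.75


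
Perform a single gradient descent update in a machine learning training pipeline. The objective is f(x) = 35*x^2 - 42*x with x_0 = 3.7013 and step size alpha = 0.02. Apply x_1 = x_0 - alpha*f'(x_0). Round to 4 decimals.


We compute the gradient at x_0 and apply the update.
f'(x) = 70*x - 42
f'(3.7013) = 70*3.7013 - 42 = 217.091
x_1 = 3.7013 - 0.02*217.091 = -0.6405


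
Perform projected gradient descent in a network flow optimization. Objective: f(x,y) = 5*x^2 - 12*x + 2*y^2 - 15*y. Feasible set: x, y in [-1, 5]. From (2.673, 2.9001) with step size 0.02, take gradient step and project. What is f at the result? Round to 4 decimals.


Step 1: Compute gradient at (2.673, 2.9001).
grad_x = 2*5*2.673 - 12 = 14.73
grad_y = 2*2*2.9001 - 15 = -3.3996
Step 2: Gradient step.
x_raw = 2.673 - 0.02*14.73 = 2.3784
y_raw = 2.9001 - 0.02*-3.3996 = 2.9681
Step 3: Project onto [-1, 5].
x_proj = clip(2.3784) = 2.3784
y_proj = clip(2.9681) = 2.9681
Step 4: Evaluate f.
f(2.3784, 2.9681) = -27.1591


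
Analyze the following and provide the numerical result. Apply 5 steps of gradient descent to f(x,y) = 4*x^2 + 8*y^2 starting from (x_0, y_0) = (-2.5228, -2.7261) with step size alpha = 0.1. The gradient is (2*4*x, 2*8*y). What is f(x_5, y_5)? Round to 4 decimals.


Gradient descent on f(x,y) = 4*x^2 + 8*y^2.
Starting point: (-2.5228, -2.7261), alpha = 0.1
Step 1: grad_x = 2*4*-2.5228 = -20.1824, grad_y = 2*8*-2.7261 = -43.6176
  x_1 = -2.5228 - 0.1*-20.1824 = -0.5046
  y_1 = -2.7261 - 0.1*-43.6176 = 1.6357
Step 2: grad_x = 2*4*-0.5046 = -4.0365, grad_y = 2*8*1.6357 = 26.1706
  x_2 = -0.5046 - 0.1*-4.0365 = -0.1009
  y_2 = 1.6357 - 0.1*26.1706 = -0.9814
Step 3: grad_x = 2*4*-0.1009 = -0.8073, grad_y = 2*8*-0.9814 = -15.7023
  x_3 = -0.1009 - 0.1*-0.8073 = -0.0202
  y_3 = -0.9814 - 0.1*-15.7023 = 0.5888
Step 4: grad_x = 2*4*-0.0202 = -0.1615, grad_y = 2*8*0.5888 = 9.4214
  x_4 = -0.0202 - 0.1*-0.1615 = -0.004
  y_4 = 0.5888 - 0.1*9.4214 = -0.3533
Step 5: grad_x = 2*4*-0.004 = -0.0323, grad_y = 2*8*-0.3533 = -5.6528
  x_5 = -0.004 - 0.1*-0.0323 = -0.0008
  y_5 = -0.3533 - 0.1*-5.6528 = 0.212
f(-0.0008, 0.212) = 4*(-0.0008)^2 + 8*0.212^2 = 0.3595


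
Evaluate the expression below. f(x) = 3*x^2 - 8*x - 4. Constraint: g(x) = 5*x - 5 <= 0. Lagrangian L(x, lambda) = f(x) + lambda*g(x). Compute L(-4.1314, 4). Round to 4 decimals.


Step 1: Evaluate f(x).
f(-4.1314) = 3*(-4.1314)^2 - 8*(-4.1314) - 4 = 80.2566
Step 2: Evaluate g(x).
g(-4.1314) = 5*-4.1314 - 5 = -25.657
Step 3: Compute Lagrangian.
L = 80.2566 + 4*-25.657 = -22.3714


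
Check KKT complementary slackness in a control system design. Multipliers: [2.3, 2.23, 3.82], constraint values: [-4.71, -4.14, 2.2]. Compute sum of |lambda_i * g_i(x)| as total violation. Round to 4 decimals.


KKT complementary slackness check:
lambda_1 * g_1 = 2.3 * -4.71 = -10.833
lambda_2 * g_2 = 2.23 * -4.14 = -9.2322
lambda_3 * g_3 = 3.82 * 2.2 = 8.404
Total violation = 10.833 + 9.2322 + 8.404 = 28.4692


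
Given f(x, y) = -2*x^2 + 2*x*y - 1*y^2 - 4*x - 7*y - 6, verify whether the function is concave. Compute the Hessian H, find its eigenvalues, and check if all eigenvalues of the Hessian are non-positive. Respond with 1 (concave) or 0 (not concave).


The Hessian of f(x,y) = -2*x^2 + 2*x*y - 1*y^2 - 4*x - 7*y - 6 is:
H = [[-4, 2], [2, -2]]
Trace = -4 - 2 = -6
Determinant = -4*-2 - (2)^2 = 4
Discriminant = (-6)^2 - 4*4 = 20.0
Eigenvalues: lambda_1 = -5.2361, lambda_2 = -0.7639
The function is concave.

1


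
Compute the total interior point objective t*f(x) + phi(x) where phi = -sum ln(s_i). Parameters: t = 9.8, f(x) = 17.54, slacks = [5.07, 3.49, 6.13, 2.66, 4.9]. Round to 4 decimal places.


Step 1: Compute log-barrier.
ln values: [1.6233, 1.2499, 1.8132, 0.9783, 1.5892]
phi = -(1.6233 + 1.2499 + 1.8132 + 0.9783 + 1.5892) = -7.254
Step 2: Compute augmented objective.
t*f(x) = 9.8*17.54 = 171.892
Total = 171.892 - 7.254 = 164.638


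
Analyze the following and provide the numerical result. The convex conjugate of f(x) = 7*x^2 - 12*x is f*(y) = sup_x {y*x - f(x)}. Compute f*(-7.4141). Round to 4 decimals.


f*(y) = sup_x {y*x - a*x^2 - b*x} = sup_x {(y-b)*x - a*x^2}
FOC: (y - b) - 2a*x = 0 => x* = (y - b)/(2a)
x* = (-7.4141 + 12)/(2*7) = 0.3276
f*(-7.4141) = (y-b)^2/(4a) = (-7.4141 + 12)^2/(4*7)
= 21.0305/28 = 0.7511


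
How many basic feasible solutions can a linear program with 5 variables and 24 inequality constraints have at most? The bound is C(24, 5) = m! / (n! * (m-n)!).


Each vertex corresponds to some choice of n active constraints out of m, so the number of vertices is at most C(m, n) = m! / (n!(m-n)!).
m = 24, n = 5
Numerator: 24 * 23 * 22 * 21 * 20
Denominator: 5! = 120
C(24, 5) = 42504


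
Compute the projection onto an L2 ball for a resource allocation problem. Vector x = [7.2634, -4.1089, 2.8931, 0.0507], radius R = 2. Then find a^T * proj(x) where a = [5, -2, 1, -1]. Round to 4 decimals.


Step 1: Compute ||x|| (intermediates to 6 decimals).
||x|| = sqrt(7.2634^2 + (-4.1089)^2 + 2.8931^2 + 0.0507^2) = 8.832476
Step 2: Project.
Since ||x|| > R, scale = R/||x|| = 2/8.832476 = 0.226437, proj(x) = scale * x
proj(x) = [1.644703, -0.930407, 0.655105, 0.01148]
Step 3: Dot product.
a^T * proj(x) = 5*1.644703 - 2*(-0.930407) + 1*0.655105 - 1*0.01148 = 10.728


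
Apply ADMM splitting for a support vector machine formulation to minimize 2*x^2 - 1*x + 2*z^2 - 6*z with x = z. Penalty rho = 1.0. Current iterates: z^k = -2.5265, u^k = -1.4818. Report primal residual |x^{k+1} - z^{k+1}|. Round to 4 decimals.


ADMM iteration with rho = 1.0, z^k = -2.5265, u^k = -1.4818
Step 1: x-update.
Minimize 2*x^2 - 1*x + (1.0/2)*(x + 2.5265 - 1.4818)^2
FOC: (2*2 + 1.0)*x = 1 + 1.0*(-2.5265 + 1.4818)
x^{k+1} = -0.0089
Step 2: z-update.
Minimize 2*z^2 - 6*z + (1.0/2)*(-0.0089 - z - 1.4818)^2
FOC: (2*2 + 1.0)*z = 6 + 1.0*(-0.0089 - 1.4818)
z^{k+1} = 0.9019
Step 3: u-update.
u^{k+1} = -1.4818 - 0.0089 - 0.9019 = -2.3926
Step 4: Primal residual = |-0.0089 - 0.9019| = 0.9108


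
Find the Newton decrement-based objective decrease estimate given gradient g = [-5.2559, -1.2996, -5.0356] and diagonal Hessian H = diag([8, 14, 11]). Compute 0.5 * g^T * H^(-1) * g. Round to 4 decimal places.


Step 1: H is diagonal, so H^(-1) * g = [-0.657, -0.0928, -0.4578].
Step 2: g^T H^(-1) g = sum_i g_i^2 / H_ii
  = (-5.2559)^2/8 + (-1.2996)^2/14 + (-5.0356)^2/11
  = 3.4531 + 0.1206 + 2.3052 = 5.8789
Step 3: Objective decrease = 0.5 * g^T H^(-1) g = 2.9395


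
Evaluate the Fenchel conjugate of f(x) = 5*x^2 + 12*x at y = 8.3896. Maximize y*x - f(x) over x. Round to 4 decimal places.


f*(y) = sup_x {y*x - a*x^2 - b*x} = sup_x {(y-b)*x - a*x^2}
FOC: (y - b) - 2a*x = 0 => x* = (y - b)/(2a)
x* = (8.3896 - 12)/(2*5) = -0.361
f*(8.3896) = (y-b)^2/(4a) = (8.3896 - 12)^2/(4*5)
= 13.035/20 = 0.6517


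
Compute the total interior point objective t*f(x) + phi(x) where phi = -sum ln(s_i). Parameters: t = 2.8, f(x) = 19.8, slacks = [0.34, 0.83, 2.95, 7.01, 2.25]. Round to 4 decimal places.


Step 1: Compute log-barrier.
ln values: [-1.0788, -0.1863, 1.0818, 1.9473, 0.8109]
phi = -(-1.0788 - 0.1863 + 1.0818 + 1.9473 + 0.8109) = -2.5749
Step 2: Compute augmented objective.
t*f(x) = 2.8*19.8 = 55.44
Total = 55.44 - 2.5749 = 52.8651


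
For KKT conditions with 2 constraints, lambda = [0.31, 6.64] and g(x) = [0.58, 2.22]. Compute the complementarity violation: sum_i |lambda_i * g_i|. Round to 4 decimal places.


KKT complementary slackness check:
lambda_1 * g_1 = 0.31 * 0.58 = 0.1798
lambda_2 * g_2 = 6.64 * 2.22 = 14.7408
Total violation = 0.1798 + 14.7408 = 14.9206


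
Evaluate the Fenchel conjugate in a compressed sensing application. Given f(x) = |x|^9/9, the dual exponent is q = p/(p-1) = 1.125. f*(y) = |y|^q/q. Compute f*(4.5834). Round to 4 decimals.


The conjugate exponent q satisfies 1/p + 1/q = 1.
p = 9, so q = 9/(9 - 1) = 1.125
|y|^q = 4.5834^1.125 = 5.5442
f*(4.5834) = 5.5442 / 1.125 = 4.9281


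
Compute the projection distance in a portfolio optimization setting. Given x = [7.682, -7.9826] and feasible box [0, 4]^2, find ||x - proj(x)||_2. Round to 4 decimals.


Project each component onto [0, 4].
clip(7.682) = 4.0, clip(-7.9826) = 0.0
Projection = [4.0, 0.0]
Squared diffs: [13.5571, 63.7219]
Distance = sqrt(77.279) = 8.7908


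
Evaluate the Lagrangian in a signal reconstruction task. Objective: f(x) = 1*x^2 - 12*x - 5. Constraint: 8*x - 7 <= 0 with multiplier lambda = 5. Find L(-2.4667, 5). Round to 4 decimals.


Step 1: Evaluate f(x).
f(-2.4667) = 1*(-2.4667)^2 - 12*(-2.4667) - 5 = 30.685
Step 2: Evaluate g(x).
g(-2.4667) = 8*-2.4667 - 7 = -26.7336
Step 3: Compute Lagrangian.
L = 30.685 + 5*-26.7336 = -102.983


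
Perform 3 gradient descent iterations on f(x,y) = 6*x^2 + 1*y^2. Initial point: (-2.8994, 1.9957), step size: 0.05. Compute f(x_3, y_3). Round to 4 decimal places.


Gradient descent on f(x,y) = 6*x^2 + 1*y^2.
Starting point: (-2.8994, 1.9957), alpha = 0.05
Step 1: grad_x = 2*6*-2.8994 = -34.7928, grad_y = 2*1*1.9957 = 3.9914
  x_1 = -2.8994 - 0.05*-34.7928 = -1.1598
  y_1 = 1.9957 - 0.05*3.9914 = 1.7961
Step 2: grad_x = 2*6*-1.1598 = -13.9171, grad_y = 2*1*1.7961 = 3.5923
  x_2 = -1.1598 - 0.05*-13.9171 = -0.4639
  y_2 = 1.7961 - 0.05*3.5923 = 1.6165
Step 3: grad_x = 2*6*-0.4639 = -5.5668, grad_y = 2*1*1.6165 = 3.233
  x_3 = -0.4639 - 0.05*-5.5668 = -0.1856
  y_3 = 1.6165 - 0.05*3.233 = 1.4549
f(-0.1856, 1.4549) = 6*(-0.1856)^2 + 1*1.4549^2 = 2.3232


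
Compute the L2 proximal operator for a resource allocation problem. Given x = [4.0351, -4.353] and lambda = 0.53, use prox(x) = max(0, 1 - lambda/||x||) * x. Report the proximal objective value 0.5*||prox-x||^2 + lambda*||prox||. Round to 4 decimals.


Step 1: Compute ||x||.
||x|| = 5.9355
Step 2: Compute scaling factor.
scale = max(0, 1 - 0.53/5.9355) = 0.9107
Step 3: prox(x) = [3.6748, -3.9643]
||prox(x)|| = 5.4055
Step 4: Proximal objective.
0.5*||prox-x||^2 = 0.1405
lambda*||prox|| = 2.8649
Total = 3.0054


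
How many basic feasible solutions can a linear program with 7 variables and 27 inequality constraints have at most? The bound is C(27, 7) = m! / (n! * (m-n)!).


Each vertex corresponds to some choice of n active constraints out of m, so the number of vertices is at most C(m, n) = m! / (n!(m-n)!).
m = 27, n = 7
Numerator: 27 * 26 * 25 * 24 * 23 * 22 * 21
Denominator: 7! = 5040
C(27, 7) = 888030


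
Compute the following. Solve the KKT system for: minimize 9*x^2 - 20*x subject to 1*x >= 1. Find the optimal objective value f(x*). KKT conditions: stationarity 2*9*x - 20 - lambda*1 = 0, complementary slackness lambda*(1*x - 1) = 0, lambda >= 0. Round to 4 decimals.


Step 1: Try lambda = 0 (constraint inactive).
Stationarity: 2*9*x - 20 = 0
x* = 20/(2*9) = 10/9 = 1.1111 (rounded; the exact value 10/9 is used below)
Check constraint: 1*1.1111 = 1.1111 >= 1 -- satisfied.
Step 2: Compute optimal value.
f(x*) = 9*(10/9)^2 - 20*(10/9) = -11.1111


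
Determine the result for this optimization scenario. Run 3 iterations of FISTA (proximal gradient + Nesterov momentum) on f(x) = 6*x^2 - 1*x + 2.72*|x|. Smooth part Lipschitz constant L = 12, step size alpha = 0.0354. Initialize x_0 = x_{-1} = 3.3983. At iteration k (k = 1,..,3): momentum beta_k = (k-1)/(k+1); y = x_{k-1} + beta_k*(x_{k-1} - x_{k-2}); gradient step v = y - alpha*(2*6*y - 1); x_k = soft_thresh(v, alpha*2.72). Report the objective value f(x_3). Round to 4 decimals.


FISTA on f(x) = 6*x^2 - 1*x + 2.72*|x|
L = 12, alpha = 0.0354
Iteration 1: beta = 0.0, y = 3.3983 + 0.0*(3.3983 - 3.3983) = 3.3983
  grad(y) = 39.7796, v = y - alpha*grad = 1.9901
  prox(v) = soft_thresh(1.9901, 0.0963) = 1.8938
Iteration 2: beta = 0.3333, y = 1.8938 + 0.3333*(1.8938 - 3.3983) = 1.3923
  grad(y) = 15.7078, v = y - alpha*grad = 0.8363
  prox(v) = soft_thresh(0.8363, 0.0963) = 0.74
Iteration 3: beta = 0.5, y = 0.74 + 0.5*(0.74 - 1.8938) = 0.1631
  grad(y) = 0.9566, v = y - alpha*grad = 0.1292
  prox(v) = soft_thresh(0.1292, 0.0963) = 0.0329
f(x_3) = 6*0.0329^2 - 1*0.0329 + 2.72*|0.0329| = 0.0631


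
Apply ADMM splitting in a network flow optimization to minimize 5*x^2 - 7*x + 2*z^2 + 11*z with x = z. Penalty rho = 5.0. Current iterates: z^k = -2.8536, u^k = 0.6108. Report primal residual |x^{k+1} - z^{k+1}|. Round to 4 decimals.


ADMM iteration with rho = 5.0, z^k = -2.8536, u^k = 0.6108
Step 1: x-update.
Minimize 5*x^2 - 7*x + (5.0/2)*(x + 2.8536 + 0.6108)^2
FOC: (2*5 + 5.0)*x = 7 + 5.0*(-2.8536 - 0.6108)
x^{k+1} = -0.6881
Step 2: z-update.
Minimize 2*z^2 + 11*z + (5.0/2)*(-0.6881 - z + 0.6108)^2
FOC: (2*2 + 5.0)*z = -11 + 5.0*(-0.6881 + 0.6108)
z^{k+1} = -1.2652
Step 3: u-update.
u^{k+1} = 0.6108 - 0.6881 + 1.2652 = 1.1879
Step 4: Primal residual = |-0.6881 + 1.2652| = 0.5771


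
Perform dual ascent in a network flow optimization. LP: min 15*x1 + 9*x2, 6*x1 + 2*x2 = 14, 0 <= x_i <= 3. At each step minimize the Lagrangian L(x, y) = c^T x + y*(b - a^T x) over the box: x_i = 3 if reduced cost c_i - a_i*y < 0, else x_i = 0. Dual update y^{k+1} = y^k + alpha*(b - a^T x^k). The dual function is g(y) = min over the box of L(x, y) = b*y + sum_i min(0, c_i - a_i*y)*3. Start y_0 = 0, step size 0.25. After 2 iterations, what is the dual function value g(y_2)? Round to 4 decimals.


Dual ascent for LP: min 15*x1 + 9*x2, 6*x1 + 2*x2 = 14, 0 <= x_i <= 3
Step 1: y^k = 0.0, reduced costs: (15.0, 9.0)
  x^k = (0.0, 0.0), subgradient = b - a^T x = 14.0
  y^{k+1} = 0.0 + 0.25*14.0 = 3.5
Step 2: y^k = 3.5, reduced costs: (-6.0, 2.0)
  x^k = (3.0, 0.0), subgradient = b - a^T x = -4.0
  y^{k+1} = 3.5 + 0.25*-4.0 = 2.5
Dual objective at y_2 = 2.5: reduced costs (0.0, 4.0), box minimizer x = (0.0, 0.0)
g(y_2) = b*y + (c1 - a1*y)*x1 + (c2 - a2*y)*x2 = 14*2.5 + 0.0*0.0 + 4.0*0.0 = 35.0 + 0.0 + 0.0 = 35.0


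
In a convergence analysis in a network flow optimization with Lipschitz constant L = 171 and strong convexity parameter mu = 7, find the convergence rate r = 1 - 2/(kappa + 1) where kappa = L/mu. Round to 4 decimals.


Step 1: Compute the condition number.
kappa = L/mu = 171/7 = 24.4286
Step 2: Compute the convergence rate.
r = 1 - 2/(kappa + 1) = 1 - 2*mu/(L + mu) = (L - mu)/(L + mu) = 164/178 = 0.9213


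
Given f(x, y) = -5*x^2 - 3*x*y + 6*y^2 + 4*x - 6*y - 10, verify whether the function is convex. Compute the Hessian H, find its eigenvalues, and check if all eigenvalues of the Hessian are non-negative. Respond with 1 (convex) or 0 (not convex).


The Hessian of f(x,y) = -5*x^2 - 3*x*y + 6*y^2 + 4*x - 6*y - 10 is:
H = [[-10, -3], [-3, 12]]
Trace = -10 + 12 = 2
Determinant = -10*12 - (-3)^2 = -129
Discriminant = (2)^2 - 4*-129 = 520.0
Eigenvalues: lambda_1 = -10.4018, lambda_2 = 12.4018
The function is not convex.

0


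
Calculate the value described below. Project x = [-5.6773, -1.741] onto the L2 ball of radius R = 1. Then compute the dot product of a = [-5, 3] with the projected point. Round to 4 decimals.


Step 1: Compute ||x|| (intermediates to 6 decimals).
||x|| = sqrt((-5.6773)^2 + (-1.741)^2) = 5.93825
Step 2: Project.
Since ||x|| > R, scale = R/||x|| = 1/5.93825 = 0.1684, proj(x) = scale * x
proj(x) = [-0.956057, -0.293184]
Step 3: Dot product.
a^T * proj(x) = -5*(-0.956057) + 3*(-0.293184) = 3.9007


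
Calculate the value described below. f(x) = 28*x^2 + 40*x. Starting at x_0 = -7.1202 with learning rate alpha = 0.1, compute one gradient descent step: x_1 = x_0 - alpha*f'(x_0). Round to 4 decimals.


We compute the gradient at x_0 and apply the update.
f'(x) = 56*x + 40
f'(-7.1202) = 56*-7.1202 + 40 = -358.7312
x_1 = -7.1202 - 0.1*-358.7312 = 28.7529


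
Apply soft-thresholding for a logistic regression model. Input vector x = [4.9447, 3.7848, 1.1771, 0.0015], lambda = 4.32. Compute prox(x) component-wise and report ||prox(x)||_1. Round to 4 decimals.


Soft-thresholding with lambda = 4.32:
prox(4.9447) = sign(4.9447)*max(|4.9447| - 4.32, 0) = 0.6247
prox(3.7848) = sign(3.7848)*max(|3.7848| - 4.32, 0) = 0.0
prox(1.1771) = sign(1.1771)*max(|1.1771| - 4.32, 0) = 0.0
prox(0.0015) = sign(0.0015)*max(|0.0015| - 4.32, 0) = 0.0
prox(x) = [0.6247, 0.0, 0.0, 0.0]
||prox(x)||_1 = 0.6247 + 0.0 + 0.0 + 0.0 = 0.6247


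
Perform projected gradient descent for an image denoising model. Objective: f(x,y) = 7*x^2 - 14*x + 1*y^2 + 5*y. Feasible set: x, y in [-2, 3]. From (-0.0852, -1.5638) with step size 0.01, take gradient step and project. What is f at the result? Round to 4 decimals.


Step 1: Compute gradient at (-0.0852, -1.5638).
grad_x = 2*7*-0.0852 - 14 = -15.1928
grad_y = 2*1*-1.5638 + 5 = 1.8724
Step 2: Gradient step.
x_raw = -0.0852 - 0.01*-15.1928 = 0.0667
y_raw = -1.5638 - 0.01*1.8724 = -1.5825
Step 3: Project onto [-2, 3].
x_proj = clip(0.0667) = 0.0667
y_proj = clip(-1.5825) = -1.5825
Step 4: Evaluate f.
f(0.0667, -1.5825) = -6.3113


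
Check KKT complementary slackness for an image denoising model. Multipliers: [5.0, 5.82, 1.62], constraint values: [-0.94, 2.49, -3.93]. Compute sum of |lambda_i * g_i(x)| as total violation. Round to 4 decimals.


KKT complementary slackness check:
lambda_1 * g_1 = 5.0 * -0.94 = -4.7
lambda_2 * g_2 = 5.82 * 2.49 = 14.4918
lambda_3 * g_3 = 1.62 * -3.93 = -6.3666
Total violation = 4.7 + 14.4918 + 6.3666 = 25.5584


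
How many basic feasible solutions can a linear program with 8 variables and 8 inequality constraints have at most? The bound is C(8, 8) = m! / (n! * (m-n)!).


Each vertex corresponds to some choice of n active constraints out of m, so the number of vertices is at most C(m, n) = m! / (n!(m-n)!).
m = 8, n = 8
Numerator: 8 * 7 * 6 * 5 * 4 * 3 * 2 * 1
Denominator: 8! = 40320
C(8, 8) = 1


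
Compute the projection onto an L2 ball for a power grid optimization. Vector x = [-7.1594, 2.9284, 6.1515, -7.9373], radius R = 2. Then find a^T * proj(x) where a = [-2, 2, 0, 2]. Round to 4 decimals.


Step 1: Compute ||x|| (intermediates to 6 decimals).
||x|| = sqrt((-7.1594)^2 + 2.9284^2 + 6.1515^2 + (-7.9373)^2) = 12.675733
Step 2: Project.
Since ||x|| > R, scale = R/||x|| = 2/12.675733 = 0.157782, proj(x) = scale * x
proj(x) = [-1.129624, 0.462049, 0.970596, -1.252363]
Step 3: Dot product.
a^T * proj(x) = -2*(-1.129624) + 2*0.462049 + 0*0.970596 + 2*(-1.252363) = 0.6786


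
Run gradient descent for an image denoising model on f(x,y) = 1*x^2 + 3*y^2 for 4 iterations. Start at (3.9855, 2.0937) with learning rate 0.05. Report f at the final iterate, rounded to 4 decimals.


Gradient descent on f(x,y) = 1*x^2 + 3*y^2.
Starting point: (3.9855, 2.0937), alpha = 0.05
Step 1: grad_x = 2*1*3.9855 = 7.971, grad_y = 2*3*2.0937 = 12.5622
  x_1 = 3.9855 - 0.05*7.971 = 3.587
  y_1 = 2.0937 - 0.05*12.5622 = 1.4656
Step 2: grad_x = 2*1*3.587 = 7.1739, grad_y = 2*3*1.4656 = 8.7935
  x_2 = 3.587 - 0.05*7.1739 = 3.2283
  y_2 = 1.4656 - 0.05*8.7935 = 1.0259
Step 3: grad_x = 2*1*3.2283 = 6.4565, grad_y = 2*3*1.0259 = 6.1555
  x_3 = 3.2283 - 0.05*6.4565 = 2.9054
  y_3 = 1.0259 - 0.05*6.1555 = 0.7181
Step 4: grad_x = 2*1*2.9054 = 5.8109, grad_y = 2*3*0.7181 = 4.3088
  x_4 = 2.9054 - 0.05*5.8109 = 2.6149
  y_4 = 0.7181 - 0.05*4.3088 = 0.5027
f(2.6149, 0.5027) = 1*2.6149^2 + 3*0.5027^2 = 7.5957


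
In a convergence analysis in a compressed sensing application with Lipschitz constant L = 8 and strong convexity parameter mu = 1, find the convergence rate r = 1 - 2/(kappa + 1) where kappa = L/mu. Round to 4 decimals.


Step 1: Compute the condition number.
kappa = L/mu = 8/1 = 8.0
Step 2: Compute the convergence rate.
r = 1 - 2/(kappa + 1) = 1 - 2*mu/(L + mu) = (L - mu)/(L + mu) = 7/9 = 0.7778


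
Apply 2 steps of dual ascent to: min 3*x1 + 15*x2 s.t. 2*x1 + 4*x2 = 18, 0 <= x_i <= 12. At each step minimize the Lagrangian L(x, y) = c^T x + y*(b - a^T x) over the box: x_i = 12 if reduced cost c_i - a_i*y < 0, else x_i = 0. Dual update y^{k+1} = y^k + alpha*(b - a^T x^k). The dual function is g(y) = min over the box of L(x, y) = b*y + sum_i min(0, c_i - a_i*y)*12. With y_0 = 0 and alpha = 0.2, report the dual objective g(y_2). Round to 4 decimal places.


Dual ascent for LP: min 3*x1 + 15*x2, 2*x1 + 4*x2 = 18, 0 <= x_i <= 12
Step 1: y^k = 0.0, reduced costs: (3.0, 15.0)
  x^k = (0.0, 0.0), subgradient = b - a^T x = 18.0
  y^{k+1} = 0.0 + 0.2*18.0 = 3.6
Step 2: y^k = 3.6, reduced costs: (-4.2, 0.6)
  x^k = (12.0, 0.0), subgradient = b - a^T x = -6.0
  y^{k+1} = 3.6 + 0.2*-6.0 = 2.4
Dual objective at y_2 = 2.4: reduced costs (-1.8, 5.4), box minimizer x = (12.0, 0.0)
g(y_2) = b*y + (c1 - a1*y)*x1 + (c2 - a2*y)*x2 = 18*2.4 + (-1.8)*12.0 + 5.4*0.0 = 43.2 - 21.6 + 0.0 = 21.6


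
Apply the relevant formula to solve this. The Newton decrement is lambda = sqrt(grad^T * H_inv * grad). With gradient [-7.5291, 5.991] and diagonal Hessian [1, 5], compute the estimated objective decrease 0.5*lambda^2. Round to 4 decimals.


Step 1: H is diagonal, so H^(-1) * g = [-7.5291, 1.1982].
Step 2: g^T H^(-1) g = sum_i g_i^2 / H_ii
  = (-7.5291)^2/1 + (5.991)^2/5
  = 56.6873 + 7.1784 = 63.8658
Step 3: Objective decrease = 0.5 * g^T H^(-1) g = 31.9329


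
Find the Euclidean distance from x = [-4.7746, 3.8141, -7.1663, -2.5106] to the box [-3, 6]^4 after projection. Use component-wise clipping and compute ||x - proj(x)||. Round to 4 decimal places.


Project each component onto [-3, 6].
clip(-4.7746) = -3.0, clip(3.8141) = 3.8141, clip(-7.1663) = -3.0, clip(-2.5106) = -2.5106
Projection = [-3.0, 3.8141, -3.0, -2.5106]
Squared diffs: [3.1492, 0.0, 17.3581, 0.0]
Distance = sqrt(20.5073) = 4.5285


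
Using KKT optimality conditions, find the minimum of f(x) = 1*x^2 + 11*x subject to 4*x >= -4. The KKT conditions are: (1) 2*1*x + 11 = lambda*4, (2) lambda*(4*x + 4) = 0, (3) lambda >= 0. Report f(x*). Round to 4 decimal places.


Step 1: Try lambda = 0 (constraint inactive).
x_unc = -11/(2*1) = -5.5
Check: 4*-5.5 = -22.0 < -4 -- violated!
Step 2: Constraint must be active: 4*x = -4
x* = -4/4 = -1.0
lambda = (2*1*(-1.0) + 11)/4 = 2.25
Step 3: Compute optimal value.
f(x*) = 1*(-1.0)^2 + 11*(-1.0) = -10.0


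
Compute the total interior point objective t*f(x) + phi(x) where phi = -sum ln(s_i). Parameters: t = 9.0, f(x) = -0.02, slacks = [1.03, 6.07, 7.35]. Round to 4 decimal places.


Step 1: Compute log-barrier.
ln values: [0.0296, 1.8034, 1.9947]
phi = -(0.0296 + 1.8034 + 1.9947) = -3.8276
Step 2: Compute augmented objective.
t*f(x) = 9.0*-0.02 = -0.18
Total = -0.18 - 3.8276 = -4.0076


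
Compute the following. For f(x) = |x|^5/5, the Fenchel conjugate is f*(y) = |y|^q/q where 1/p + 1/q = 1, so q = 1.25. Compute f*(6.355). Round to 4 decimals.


The conjugate exponent q satisfies 1/p + 1/q = 1.
p = 5, so q = 5/(5 - 1) = 1.25
|y|^q = 6.355^1.25 = 10.0901
f*(6.355) = 10.0901 / 1.25 = 8.0721


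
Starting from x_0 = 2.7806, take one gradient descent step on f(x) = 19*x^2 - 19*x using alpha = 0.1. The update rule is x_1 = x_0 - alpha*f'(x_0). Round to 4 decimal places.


We compute the gradient at x_0 and apply the update.
f'(x) = 38*x - 19
f'(2.7806) = 38*2.7806 - 19 = 86.6628
x_1 = 2.7806 - 0.1*86.6628 = -5.8857


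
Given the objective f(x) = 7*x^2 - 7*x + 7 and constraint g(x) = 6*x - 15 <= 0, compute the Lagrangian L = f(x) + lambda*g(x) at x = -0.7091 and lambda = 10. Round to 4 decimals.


Step 1: Evaluate f(x).
f(-0.7091) = 7*(-0.7091)^2 - 7*(-0.7091) + 7 = 15.4835
Step 2: Evaluate g(x).
g(-0.7091) = 6*-0.7091 - 15 = -19.2546
Step 3: Compute Lagrangian.
L = 15.4835 + 10*-19.2546 = -177.0625


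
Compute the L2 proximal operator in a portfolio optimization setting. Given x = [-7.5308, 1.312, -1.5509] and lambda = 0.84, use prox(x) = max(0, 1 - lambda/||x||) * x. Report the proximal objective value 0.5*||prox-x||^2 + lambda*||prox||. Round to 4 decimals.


Step 1: Compute ||x||.
||x|| = 7.8
Step 2: Compute scaling factor.
scale = max(0, 1 - 0.84/7.8) = 0.8923
Step 3: prox(x) = [-6.7198, 1.1707, -1.3839]
||prox(x)|| = 6.96
Step 4: Proximal objective.
0.5*||prox-x||^2 = 0.3528
lambda*||prox|| = 5.8464
Total = 6.1992


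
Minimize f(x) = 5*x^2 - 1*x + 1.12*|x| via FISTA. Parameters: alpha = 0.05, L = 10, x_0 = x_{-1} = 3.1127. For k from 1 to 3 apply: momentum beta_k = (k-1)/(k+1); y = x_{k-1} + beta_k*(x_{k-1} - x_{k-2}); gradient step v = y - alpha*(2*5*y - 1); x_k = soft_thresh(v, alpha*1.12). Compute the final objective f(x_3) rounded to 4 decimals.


FISTA on f(x) = 5*x^2 - 1*x + 1.12*|x|
L = 10, alpha = 0.05
Iteration 1: beta = 0.0, y = 3.1127 + 0.0*(3.1127 - 3.1127) = 3.1127
  grad(y) = 30.127, v = y - alpha*grad = 1.6064
  prox(v) = soft_thresh(1.6064, 0.056) = 1.5504
Iteration 2: beta = 0.3333, y = 1.5504 + 0.3333*(1.5504 - 3.1127) = 1.0296
  grad(y) = 9.2957, v = y - alpha*grad = 0.5648
  prox(v) = soft_thresh(0.5648, 0.056) = 0.5088
Iteration 3: beta = 0.5, y = 0.5088 + 0.5*(0.5088 - 1.5504) = -0.012
  grad(y) = -1.12, v = y - alpha*grad = 0.044
  prox(v) = soft_thresh(0.044, 0.056) = 0.0
f(x_3) = 5*0.0^2 - 1*0.0 + 1.12*|0.0| = 0.0


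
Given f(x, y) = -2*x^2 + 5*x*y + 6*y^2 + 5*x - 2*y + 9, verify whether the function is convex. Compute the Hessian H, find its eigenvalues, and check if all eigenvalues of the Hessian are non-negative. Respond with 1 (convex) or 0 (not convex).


The Hessian of f(x,y) = -2*x^2 + 5*x*y + 6*y^2 + 5*x - 2*y + 9 is:
H = [[-4, 5], [5, 12]]
Trace = -4 + 12 = 8
Determinant = -4*12 - (5)^2 = -73
Discriminant = (8)^2 - 4*-73 = 356.0
Eigenvalues: lambda_1 = -5.434, lambda_2 = 13.434
The function is not convex.

0


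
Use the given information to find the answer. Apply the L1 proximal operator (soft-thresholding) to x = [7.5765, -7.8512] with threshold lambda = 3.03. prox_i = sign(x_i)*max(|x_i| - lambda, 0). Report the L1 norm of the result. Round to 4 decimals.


Soft-thresholding with lambda = 3.03:
prox(7.5765) = sign(7.5765)*max(|7.5765| - 3.03, 0) = 4.5465
prox(-7.8512) = sign(-7.8512)*max(|-7.8512| - 3.03, 0) = -4.8212
prox(x) = [4.5465, -4.8212]
||prox(x)||_1 = 4.5465 + 4.8212 = 9.3677


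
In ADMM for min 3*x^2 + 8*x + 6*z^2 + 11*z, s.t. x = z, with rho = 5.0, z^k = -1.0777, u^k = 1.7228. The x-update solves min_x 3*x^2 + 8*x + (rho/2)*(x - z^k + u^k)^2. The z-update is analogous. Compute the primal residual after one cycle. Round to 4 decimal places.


ADMM iteration with rho = 5.0, z^k = -1.0777, u^k = 1.7228
Step 1: x-update.
Minimize 3*x^2 + 8*x + (5.0/2)*(x + 1.0777 + 1.7228)^2
FOC: (2*3 + 5.0)*x = -8 + 5.0*(-1.0777 - 1.7228)
x^{k+1} = -2.0002
Step 2: z-update.
Minimize 6*z^2 + 11*z + (5.0/2)*(-2.0002 - z + 1.7228)^2
FOC: (2*6 + 5.0)*z = -11 + 5.0*(-2.0002 + 1.7228)
z^{k+1} = -0.7287
Step 3: u-update.
u^{k+1} = 1.7228 - 2.0002 + 0.7287 = 0.4512
Step 4: Primal residual = |-2.0002 + 0.7287| = 1.2716


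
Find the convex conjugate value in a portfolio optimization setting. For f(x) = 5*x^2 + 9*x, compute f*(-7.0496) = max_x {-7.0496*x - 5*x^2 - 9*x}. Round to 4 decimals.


f*(y) = sup_x {y*x - a*x^2 - b*x} = sup_x {(y-b)*x - a*x^2}
FOC: (y - b) - 2a*x = 0 => x* = (y - b)/(2a)
x* = (-7.0496 - 9)/(2*5) = -1.605
f*(-7.0496) = (y-b)^2/(4a) = (-7.0496 - 9)^2/(4*5)
= 257.5897/20 = 12.8795


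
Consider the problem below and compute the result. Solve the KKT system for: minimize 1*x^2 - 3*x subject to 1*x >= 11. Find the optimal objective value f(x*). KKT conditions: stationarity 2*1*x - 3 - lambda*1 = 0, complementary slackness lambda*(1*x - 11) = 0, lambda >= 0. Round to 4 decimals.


Step 1: Try lambda = 0 (constraint inactive).
x_unc = 3/(2*1) = 1.5
Check: 1*1.5 = 1.5 < 11 -- violated!
Step 2: Constraint must be active: 1*x = 11
x* = 11/1 = 11.0
lambda = (2*1*11.0 - 3)/1 = 19.0
Step 3: Compute optimal value.
f(x*) = 1*11.0^2 - 3*11.0 = 88.0


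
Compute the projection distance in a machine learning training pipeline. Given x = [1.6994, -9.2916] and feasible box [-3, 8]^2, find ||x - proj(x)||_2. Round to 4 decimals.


Project each component onto [-3, 8].
clip(1.6994) = 1.6994, clip(-9.2916) = -3.0
Projection = [1.6994, -3.0]
Squared diffs: [0.0, 39.5842]
Distance = sqrt(39.5842) = 6.2916


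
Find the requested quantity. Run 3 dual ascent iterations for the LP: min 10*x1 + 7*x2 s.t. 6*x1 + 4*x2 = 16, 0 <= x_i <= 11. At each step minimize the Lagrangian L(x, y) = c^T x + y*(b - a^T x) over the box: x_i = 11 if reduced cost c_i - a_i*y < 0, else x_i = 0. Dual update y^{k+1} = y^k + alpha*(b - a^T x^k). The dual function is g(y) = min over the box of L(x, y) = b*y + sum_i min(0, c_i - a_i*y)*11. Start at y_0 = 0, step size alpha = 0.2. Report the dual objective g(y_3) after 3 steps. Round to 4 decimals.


Dual ascent for LP: min 10*x1 + 7*x2, 6*x1 + 4*x2 = 16, 0 <= x_i <= 11
Step 1: y^k = 0.0, reduced costs: (10.0, 7.0)
  x^k = (0.0, 0.0), subgradient = b - a^T x = 16.0
  y^{k+1} = 0.0 + 0.2*16.0 = 3.2
Step 2: y^k = 3.2, reduced costs: (-9.2, -5.8)
  x^k = (11.0, 11.0), subgradient = b - a^T x = -94.0
  y^{k+1} = 3.2 + 0.2*-94.0 = -15.6
Step 3: y^k = -15.6, reduced costs: (103.6, 69.4)
  x^k = (0.0, 0.0), subgradient = b - a^T x = 16.0
  y^{k+1} = -15.6 + 0.2*16.0 = -12.4
Dual objective at y_3 = -12.4: reduced costs (84.4, 56.6), box minimizer x = (0.0, 0.0)
g(y_3) = b*y + (c1 - a1*y)*x1 + (c2 - a2*y)*x2 = 16*(-12.4) + 84.4*0.0 + 56.6*0.0 = -198.4 + 0.0 + 0.0 = -198.4


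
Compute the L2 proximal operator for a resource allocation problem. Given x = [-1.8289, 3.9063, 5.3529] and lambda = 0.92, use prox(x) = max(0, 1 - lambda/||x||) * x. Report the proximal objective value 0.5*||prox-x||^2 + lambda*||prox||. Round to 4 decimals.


Step 1: Compute ||x||.
||x|| = 6.8744
Step 2: Compute scaling factor.
scale = max(0, 1 - 0.92/6.8744) = 0.8662
Step 3: prox(x) = [-1.5841, 3.3835, 4.6365]
||prox(x)|| = 5.9544
Step 4: Proximal objective.
0.5*||prox-x||^2 = 0.4232
lambda*||prox|| = 5.478
Total = 5.9013


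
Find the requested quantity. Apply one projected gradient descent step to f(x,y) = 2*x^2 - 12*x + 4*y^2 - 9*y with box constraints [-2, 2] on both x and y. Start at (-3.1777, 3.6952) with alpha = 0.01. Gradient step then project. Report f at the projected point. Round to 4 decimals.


Step 1: Compute gradient at (-3.1777, 3.6952).
grad_x = 2*2*-3.1777 - 12 = -24.7108
grad_y = 2*4*3.6952 - 9 = 20.5616
Step 2: Gradient step.
x_raw = -3.1777 - 0.01*-24.7108 = -2.9306
y_raw = 3.6952 - 0.01*20.5616 = 3.4896
Step 3: Project onto [-2, 2].
x_proj = clip(-2.9306) = -2.0
y_proj = clip(3.4896) = 2.0
Step 4: Evaluate f.
f(-2.0, 2.0) = 30.0


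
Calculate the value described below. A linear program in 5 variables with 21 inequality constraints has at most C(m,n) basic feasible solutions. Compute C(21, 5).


Each vertex corresponds to some choice of n active constraints out of m, so the number of vertices is at most C(m, n) = m! / (n!(m-n)!).
m = 21, n = 5
Numerator: 21 * 20 * 19 * 18 * 17
Denominator: 5! = 120
C(21, 5) = 20349


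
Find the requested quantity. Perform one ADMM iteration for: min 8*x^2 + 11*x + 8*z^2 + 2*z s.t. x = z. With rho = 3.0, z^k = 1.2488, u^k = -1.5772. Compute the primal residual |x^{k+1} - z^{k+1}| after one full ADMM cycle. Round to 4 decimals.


ADMM iteration with rho = 3.0, z^k = 1.2488, u^k = -1.5772
Step 1: x-update.
Minimize 8*x^2 + 11*x + (3.0/2)*(x - 1.2488 - 1.5772)^2
FOC: (2*8 + 3.0)*x = -11 + 3.0*(1.2488 + 1.5772)
x^{k+1} = -0.1327
Step 2: z-update.
Minimize 8*z^2 + 2*z + (3.0/2)*(-0.1327 - z - 1.5772)^2
FOC: (2*8 + 3.0)*z = -2 + 3.0*(-0.1327 - 1.5772)
z^{k+1} = -0.3753
Step 3: u-update.
u^{k+1} = -1.5772 - 0.1327 + 0.3753 = -1.3347
Step 4: Primal residual = |-0.1327 + 0.3753| = 0.2425


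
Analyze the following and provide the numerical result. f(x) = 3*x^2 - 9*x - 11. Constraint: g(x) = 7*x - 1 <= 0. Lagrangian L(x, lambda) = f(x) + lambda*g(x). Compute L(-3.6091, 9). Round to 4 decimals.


Step 1: Evaluate f(x).
f(-3.6091) = 3*(-3.6091)^2 - 9*(-3.6091) - 11 = 60.5587
Step 2: Evaluate g(x).
g(-3.6091) = 7*-3.6091 - 1 = -26.2637
Step 3: Compute Lagrangian.
L = 60.5587 + 9*-26.2637 = -175.8146


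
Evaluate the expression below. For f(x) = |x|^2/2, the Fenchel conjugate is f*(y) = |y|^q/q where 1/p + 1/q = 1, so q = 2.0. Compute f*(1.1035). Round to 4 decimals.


The conjugate exponent q satisfies 1/p + 1/q = 1.
p = 2, so q = 2/(2 - 1) = 2.0
|y|^q = 1.1035^2.0 = 1.2177
f*(1.1035) = 1.2177 / 2.0 = 0.6089


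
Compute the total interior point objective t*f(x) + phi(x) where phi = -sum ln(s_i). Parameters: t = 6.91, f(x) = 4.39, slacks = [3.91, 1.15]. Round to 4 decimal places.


Step 1: Compute log-barrier.
ln values: [1.3635, 0.1398]
phi = -(1.3635 + 0.1398) = -1.5033
Step 2: Compute augmented objective.
t*f(x) = 6.91*4.39 = 30.3349
Total = 30.3349 - 1.5033 = 28.8316


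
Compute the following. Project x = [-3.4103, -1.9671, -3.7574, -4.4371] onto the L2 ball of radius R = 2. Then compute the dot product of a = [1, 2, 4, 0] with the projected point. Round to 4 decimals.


Step 1: Compute ||x|| (intermediates to 6 decimals).
||x|| = sqrt((-3.4103)^2 + (-1.9671)^2 + (-3.7574)^2 + (-4.4371)^2) = 7.02179
Step 2: Project.
Since ||x|| > R, scale = R/||x|| = 2/7.02179 = 0.284828, proj(x) = scale * x
proj(x) = [-0.971349, -0.560285, -1.070213, -1.26381]
Step 3: Dot product.
a^T * proj(x) = 1*(-0.971349) + 2*(-0.560285) + 4*(-1.070213) + 0*(-1.26381) = -6.3728
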